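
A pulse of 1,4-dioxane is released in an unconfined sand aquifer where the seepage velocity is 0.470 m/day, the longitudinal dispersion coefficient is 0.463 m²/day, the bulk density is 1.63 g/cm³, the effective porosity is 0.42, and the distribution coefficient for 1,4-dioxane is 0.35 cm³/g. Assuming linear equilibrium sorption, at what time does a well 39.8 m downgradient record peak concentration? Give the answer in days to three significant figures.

195 days

Retardation factor R = 1 + ρ_b·K_d/n = 1 + 1.63 × 0.35/0.42 = 2.358.
Sorption retards both mechanisms: v_R = v/R = 0.1993 m/day, D_R = D/R = 0.1964 m²/day.
Peak time from v_R²t² + 2D_R t − x² = 0: t = (√(D_R² + v_R²x²) − D_R)/v_R².
√(D_R² + v_R²x²) = √(0.1964² + 0.1993² × 39.8²) = 7.935; v_R² = 0.03972.
t = (7.935 − 0.1964)/0.03972 = 195 days.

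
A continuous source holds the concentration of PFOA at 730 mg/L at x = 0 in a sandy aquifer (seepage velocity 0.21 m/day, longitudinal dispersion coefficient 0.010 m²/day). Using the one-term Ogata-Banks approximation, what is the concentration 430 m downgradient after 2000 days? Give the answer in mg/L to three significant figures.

41.6 mg/L

For a continuous step input, C/C₀ ≈ ½·erfc((x−vt)/(2√(Dt))).
vt = 0.21 × 2000 = 420 m and 2√(Dt) = 2√(0.010 × 2000) = 8.944 m.
Argument (x−vt)/(2√(Dt)) = (430 − 420)/8.944 = 1.118; ½·erfc(1.118) = 0.05693.
C = 730 × 0.05693 = 41.6 mg/L.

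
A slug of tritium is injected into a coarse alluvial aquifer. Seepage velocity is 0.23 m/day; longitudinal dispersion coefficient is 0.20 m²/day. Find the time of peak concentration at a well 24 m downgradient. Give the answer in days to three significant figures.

101 days

For the 1D instantaneous-source solution, setting ∂C/∂t = 0 at fixed x gives v²t² + 2Dt − x² = 0, so t = (√(D² + v²x²) − D)/v².
√(D² + v²x²) = √(0.20² + 0.23² × 24²) = 5.524; v² = 0.0529.
t = (5.524 − 0.20)/0.0529 = 101 days (vs. the pure-advection estimate x/v = 104 d).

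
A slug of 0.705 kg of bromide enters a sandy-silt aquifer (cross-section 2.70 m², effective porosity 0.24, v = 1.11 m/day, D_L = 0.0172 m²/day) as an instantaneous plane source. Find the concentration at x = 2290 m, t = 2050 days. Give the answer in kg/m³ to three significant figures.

0.0116 kg/m³

For an instantaneous plane source, C(x,t) = M/(n_e·A·√(4πDt)) · exp(−(x−vt)²/(4Dt)), with n_e·A the pore (flow) area.
Plume center vt = 1.11 × 2050 = 2275.5 m, so the well at 2290 m is 14.5 m downgradient of the peak.
√(4πDt) = 21.05 m, giving peak height M/(n_e·A·√(4πDt)) = 0.705/(0.24 × 2.70 × 21.05) = 0.05168 kg/m³.
(x−vt)²/(4Dt) = (14.5)²/(4 × 0.0172 × 2050) = 1.491; exp(−1.491) = 0.2251.
C = 0.05168 × 0.2251 = 0.0116 kg/m³.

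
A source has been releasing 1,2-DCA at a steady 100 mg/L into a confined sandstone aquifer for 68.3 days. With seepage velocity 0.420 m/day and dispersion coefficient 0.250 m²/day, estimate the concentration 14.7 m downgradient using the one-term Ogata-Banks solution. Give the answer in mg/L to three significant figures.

For a continuous step input, C/C₀ ≈ ½·erfc((x−vt)/(2√(Dt))).
vt = 0.420 × 68.3 = 28.686 m and 2√(Dt) = 2√(0.250 × 68.3) = 8.264 m.
Argument (x−vt)/(2√(Dt)) = (14.7 − 28.686)/8.264 = -1.692; ½·erfc(-1.692) = 0.9916.
C = 100 × 0.9916 = 99.2 mg/L.

99.2 mg/L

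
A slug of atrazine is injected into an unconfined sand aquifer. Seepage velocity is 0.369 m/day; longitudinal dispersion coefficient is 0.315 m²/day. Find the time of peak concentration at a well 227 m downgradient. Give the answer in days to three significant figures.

For the 1D instantaneous-source solution, setting ∂C/∂t = 0 at fixed x gives v²t² + 2Dt − x² = 0, so t = (√(D² + v²x²) − D)/v².
√(D² + v²x²) = √(0.315² + 0.369² × 227²) = 83.76; v² = 0.136161.
t = (83.76 − 0.315)/0.136161 = 613 days (vs. the pure-advection estimate x/v = 615 d).

613 days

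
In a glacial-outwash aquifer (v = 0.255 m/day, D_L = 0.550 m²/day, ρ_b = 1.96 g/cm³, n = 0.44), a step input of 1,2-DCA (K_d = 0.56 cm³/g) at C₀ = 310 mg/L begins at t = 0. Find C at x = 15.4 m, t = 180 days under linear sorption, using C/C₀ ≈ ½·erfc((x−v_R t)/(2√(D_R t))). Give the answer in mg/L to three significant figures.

Retardation factor R = 1 + ρ_b·K_d/n = 1 + 1.96 × 0.56/0.44 = 3.495.
Sorption retards both mechanisms: v_R = v/R = 0.07296 m/day, D_R = D/R = 0.1574 m²/day.
v_R·t = 0.07296 × 180 = 13.1328 m; 2√(D_R t) = 10.65 m; argument = (15.4 − 13.1328)/10.65 = 0.2129.
C = C₀ × ½·erfc(0.2129) = 310 × 0.3817 = 118 mg/L.

118 mg/L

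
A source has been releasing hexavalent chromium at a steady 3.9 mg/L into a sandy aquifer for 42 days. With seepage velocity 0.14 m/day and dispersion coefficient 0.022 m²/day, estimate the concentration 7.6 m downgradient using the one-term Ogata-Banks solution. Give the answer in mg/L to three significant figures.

For a continuous step input, C/C₀ ≈ ½·erfc((x−vt)/(2√(Dt))).
vt = 0.14 × 42 = 5.88 m and 2√(Dt) = 2√(0.022 × 42) = 1.922 m.
Argument (x−vt)/(2√(Dt)) = (7.6 − 5.88)/1.922 = 0.8949; ½·erfc(0.8949) = 0.1028.
C = 3.9 × 0.1028 = 0.401 mg/L.

0.401 mg/L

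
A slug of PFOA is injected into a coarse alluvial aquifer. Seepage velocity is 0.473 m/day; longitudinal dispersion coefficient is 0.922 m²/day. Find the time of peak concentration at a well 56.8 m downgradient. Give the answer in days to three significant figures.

116 days

For the 1D instantaneous-source solution, setting ∂C/∂t = 0 at fixed x gives v²t² + 2Dt − x² = 0, so t = (√(D² + v²x²) − D)/v².
√(D² + v²x²) = √(0.922² + 0.473² × 56.8²) = 26.88; v² = 0.223729.
t = (26.88 − 0.922)/0.223729 = 116 days (vs. the pure-advection estimate x/v = 120 d).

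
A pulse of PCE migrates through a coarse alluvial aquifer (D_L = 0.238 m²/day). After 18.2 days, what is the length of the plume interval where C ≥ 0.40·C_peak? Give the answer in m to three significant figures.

7.97 m

The plume is Gaussian with σ = √(2Dt) = √(2 × 0.238 × 18.2) = 2.943 m.
C/C_peak = exp(−Δx²/(2σ²)) = 0.40 ⇒ Δx = σ·√(−2 ln 0.40) = 2.943 × 1.354 = 3.985 m.
Width = 2Δx = 7.97 m.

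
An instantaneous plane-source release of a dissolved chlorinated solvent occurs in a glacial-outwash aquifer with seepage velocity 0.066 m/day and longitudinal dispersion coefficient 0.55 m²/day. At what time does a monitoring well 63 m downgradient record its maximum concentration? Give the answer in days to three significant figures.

For the 1D instantaneous-source solution, setting ∂C/∂t = 0 at fixed x gives v²t² + 2Dt − x² = 0, so t = (√(D² + v²x²) − D)/v².
√(D² + v²x²) = √(0.55² + 0.066² × 63²) = 4.194; v² = 0.004356.
t = (4.194 − 0.55)/0.004356 = 837 days (vs. the pure-advection estimate x/v = 955 d).

837 days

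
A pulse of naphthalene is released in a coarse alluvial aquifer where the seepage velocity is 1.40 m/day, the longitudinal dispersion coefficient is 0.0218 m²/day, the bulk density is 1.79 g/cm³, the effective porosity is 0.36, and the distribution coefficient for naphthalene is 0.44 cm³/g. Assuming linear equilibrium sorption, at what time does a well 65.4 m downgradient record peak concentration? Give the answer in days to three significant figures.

Retardation factor R = 1 + ρ_b·K_d/n = 1 + 1.79 × 0.44/0.36 = 3.188.
Sorption retards both mechanisms: v_R = v/R = 0.4391 m/day, D_R = D/R = 0.006838 m²/day.
Peak time from v_R²t² + 2D_R t − x² = 0: t = (√(D_R² + v_R²x²) − D_R)/v_R².
√(D_R² + v_R²x²) = √(0.006838² + 0.4391² × 65.4²) = 28.72; v_R² = 0.1928.
t = (28.72 − 0.006838)/0.1928 = 149 days.

149 days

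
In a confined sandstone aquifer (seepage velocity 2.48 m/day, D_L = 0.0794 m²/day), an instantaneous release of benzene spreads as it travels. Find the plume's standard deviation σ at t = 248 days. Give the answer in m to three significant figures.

6.28 m

Dispersive spreading gives a Gaussian with σ² = 2Dt; advection only shifts the center.
σ = √(2 × 0.0794 × 248) = 6.28 m.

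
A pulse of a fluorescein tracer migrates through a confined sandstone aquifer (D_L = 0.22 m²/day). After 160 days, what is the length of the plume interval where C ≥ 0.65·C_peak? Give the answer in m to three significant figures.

The plume is Gaussian with σ = √(2Dt) = √(2 × 0.22 × 160) = 8.390 m.
C/C_peak = exp(−Δx²/(2σ²)) = 0.65 ⇒ Δx = σ·√(−2 ln 0.65) = 8.390 × 0.9282 = 7.788 m.
Width = 2Δx = 15.6 m.

15.6 m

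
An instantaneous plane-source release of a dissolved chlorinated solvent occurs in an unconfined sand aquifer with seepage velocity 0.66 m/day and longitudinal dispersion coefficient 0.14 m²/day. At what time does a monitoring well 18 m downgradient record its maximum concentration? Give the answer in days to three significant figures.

For the 1D instantaneous-source solution, setting ∂C/∂t = 0 at fixed x gives v²t² + 2Dt − x² = 0, so t = (√(D² + v²x²) − D)/v².
√(D² + v²x²) = √(0.14² + 0.66² × 18²) = 11.88; v² = 0.4356.
t = (11.88 − 0.14)/0.4356 = 27.0 days (vs. the pure-advection estimate x/v = 27.3 d).

27.0 days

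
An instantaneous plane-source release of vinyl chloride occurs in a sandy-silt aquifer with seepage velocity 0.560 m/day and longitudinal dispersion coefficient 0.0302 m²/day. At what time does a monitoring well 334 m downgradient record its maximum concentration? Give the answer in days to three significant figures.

596 days

For the 1D instantaneous-source solution, setting ∂C/∂t = 0 at fixed x gives v²t² + 2Dt − x² = 0, so t = (√(D² + v²x²) − D)/v².
√(D² + v²x²) = √(0.0302² + 0.560² × 334²) = 187.0; v² = 0.3136.
t = (187.0 − 0.0302)/0.3136 = 596 days (vs. the pure-advection estimate x/v = 596 d).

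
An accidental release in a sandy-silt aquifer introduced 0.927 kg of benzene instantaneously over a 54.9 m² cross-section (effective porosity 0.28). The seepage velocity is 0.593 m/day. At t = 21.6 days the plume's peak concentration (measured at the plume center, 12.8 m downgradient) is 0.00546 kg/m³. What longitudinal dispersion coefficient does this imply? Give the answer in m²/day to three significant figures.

At the plume center C_max = M/(n_e·A·√(4πDt)), so D = M²/(4πt·(n_e·A·C_max)²).
n_e·A·C_max = 0.28 × 54.9 × 0.00546 = 0.08393 kg/m.
D = 0.927²/(4π × 21.6 × 0.08393²) = 0.449 m²/day.

0.449 m²/day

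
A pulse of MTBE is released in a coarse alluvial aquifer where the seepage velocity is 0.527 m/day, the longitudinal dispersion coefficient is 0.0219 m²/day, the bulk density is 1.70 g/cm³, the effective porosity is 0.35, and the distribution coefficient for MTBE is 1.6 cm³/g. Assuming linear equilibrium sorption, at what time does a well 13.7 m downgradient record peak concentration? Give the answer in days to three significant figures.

Retardation factor R = 1 + ρ_b·K_d/n = 1 + 1.70 × 1.6/0.35 = 8.771.
Sorption retards both mechanisms: v_R = v/R = 0.06008 m/day, D_R = D/R = 0.002497 m²/day.
Peak time from v_R²t² + 2D_R t − x² = 0: t = (√(D_R² + v_R²x²) − D_R)/v_R².
√(D_R² + v_R²x²) = √(0.002497² + 0.06008² × 13.7²) = 0.8231; v_R² = 0.003610.
t = (0.8231 − 0.002497)/0.003610 = 227 days.

227 days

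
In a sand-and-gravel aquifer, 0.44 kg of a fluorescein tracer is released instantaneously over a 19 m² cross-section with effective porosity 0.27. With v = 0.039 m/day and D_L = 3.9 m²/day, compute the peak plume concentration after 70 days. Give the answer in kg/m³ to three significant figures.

The peak of an instantaneous 1D plume sits at x = vt; there the Gaussian factor is 1 and C_max = M/(n_e·A·√(4πDt)), where n_e·A is the pore area the mass is dissolved in.
√(4πDt) = √(4π × 3.9 × 70) = 58.57 m, so C_max = 0.44/(0.27 × 19 × 58.57) = 0.00146 kg/m³.

0.00146 kg/m³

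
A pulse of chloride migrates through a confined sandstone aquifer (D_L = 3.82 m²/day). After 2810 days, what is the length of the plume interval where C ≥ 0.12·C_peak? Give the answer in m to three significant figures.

603 m

The plume is Gaussian with σ = √(2Dt) = √(2 × 3.82 × 2810) = 146.5 m.
C/C_peak = exp(−Δx²/(2σ²)) = 0.12 ⇒ Δx = σ·√(−2 ln 0.12) = 146.5 × 2.059 = 301.6 m.
Width = 2Δx = 603 m.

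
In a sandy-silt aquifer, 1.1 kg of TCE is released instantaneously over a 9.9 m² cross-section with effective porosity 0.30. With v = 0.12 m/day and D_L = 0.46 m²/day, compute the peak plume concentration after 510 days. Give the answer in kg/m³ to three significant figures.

The peak of an instantaneous 1D plume sits at x = vt; there the Gaussian factor is 1 and C_max = M/(n_e·A·√(4πDt)), where n_e·A is the pore area the mass is dissolved in.
√(4πDt) = √(4π × 0.46 × 510) = 54.30 m, so C_max = 1.1/(0.30 × 9.9 × 54.30) = 0.00682 kg/m³.

0.00682 kg/m³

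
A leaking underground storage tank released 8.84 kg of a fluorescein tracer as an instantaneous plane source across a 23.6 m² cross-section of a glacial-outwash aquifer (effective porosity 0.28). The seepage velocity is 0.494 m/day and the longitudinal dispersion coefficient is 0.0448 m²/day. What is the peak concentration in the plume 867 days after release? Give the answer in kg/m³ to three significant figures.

0.0606 kg/m³

The peak of an instantaneous 1D plume sits at x = vt; there the Gaussian factor is 1 and C_max = M/(n_e·A·√(4πDt)), where n_e·A is the pore area the mass is dissolved in.
√(4πDt) = √(4π × 0.0448 × 867) = 22.09 m, so C_max = 8.84/(0.28 × 23.6 × 22.09) = 0.0606 kg/m³.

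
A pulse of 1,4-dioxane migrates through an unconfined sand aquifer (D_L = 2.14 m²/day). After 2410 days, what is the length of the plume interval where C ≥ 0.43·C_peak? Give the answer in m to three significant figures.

The plume is Gaussian with σ = √(2Dt) = √(2 × 2.14 × 2410) = 101.6 m.
C/C_peak = exp(−Δx²/(2σ²)) = 0.43 ⇒ Δx = σ·√(−2 ln 0.43) = 101.6 × 1.299 = 132.0 m.
Width = 2Δx = 264 m.

264 m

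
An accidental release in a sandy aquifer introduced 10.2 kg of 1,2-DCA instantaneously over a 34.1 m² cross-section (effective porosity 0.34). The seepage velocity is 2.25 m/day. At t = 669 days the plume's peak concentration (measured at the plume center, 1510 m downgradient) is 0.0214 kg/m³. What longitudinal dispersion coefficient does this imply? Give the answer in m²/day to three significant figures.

At the plume center C_max = M/(n_e·A·√(4πDt)), so D = M²/(4πt·(n_e·A·C_max)²).
n_e·A·C_max = 0.34 × 34.1 × 0.0214 = 0.2481 kg/m.
D = 10.2²/(4π × 669 × 0.2481²) = 0.201 m²/day.

0.201 m²/day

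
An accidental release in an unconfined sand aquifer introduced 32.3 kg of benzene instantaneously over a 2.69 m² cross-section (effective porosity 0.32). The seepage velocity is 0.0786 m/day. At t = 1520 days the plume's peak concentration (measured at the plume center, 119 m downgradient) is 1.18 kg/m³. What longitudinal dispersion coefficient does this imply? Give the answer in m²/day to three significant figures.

At the plume center C_max = M/(n_e·A·√(4πDt)), so D = M²/(4πt·(n_e·A·C_max)²).
n_e·A·C_max = 0.32 × 2.69 × 1.18 = 1.016 kg/m.
D = 32.3²/(4π × 1520 × 1.016²) = 0.0529 m²/day.

0.0529 m²/day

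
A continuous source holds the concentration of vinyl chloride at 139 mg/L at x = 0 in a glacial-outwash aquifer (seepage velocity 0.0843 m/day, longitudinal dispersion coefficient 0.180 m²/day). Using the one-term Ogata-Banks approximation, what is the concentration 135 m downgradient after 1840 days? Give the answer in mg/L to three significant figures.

For a continuous step input, C/C₀ ≈ ½·erfc((x−vt)/(2√(Dt))).
vt = 0.0843 × 1840 = 155.112 m and 2√(Dt) = 2√(0.180 × 1840) = 36.40 m.
Argument (x−vt)/(2√(Dt)) = (135 − 155.112)/36.40 = -0.5525; ½·erfc(-0.5525) = 0.7827.
C = 139 × 0.7827 = 109 mg/L.

109 mg/L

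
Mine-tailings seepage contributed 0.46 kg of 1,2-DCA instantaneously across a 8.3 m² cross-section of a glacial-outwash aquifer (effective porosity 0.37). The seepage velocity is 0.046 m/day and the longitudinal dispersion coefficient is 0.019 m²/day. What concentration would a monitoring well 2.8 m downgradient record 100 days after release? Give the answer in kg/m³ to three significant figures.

0.0200 kg/m³

For an instantaneous plane source, C(x,t) = M/(n_e·A·√(4πDt)) · exp(−(x−vt)²/(4Dt)), with n_e·A the pore (flow) area.
Plume center vt = 0.046 × 100 = 4.6 m, so the well at 2.8 m is 1.8 m upgradient of the peak.
√(4πDt) = 4.886 m, giving peak height M/(n_e·A·√(4πDt)) = 0.46/(0.37 × 8.3 × 4.886) = 0.03066 kg/m³.
(x−vt)²/(4Dt) = (-1.8)²/(4 × 0.019 × 100) = 0.4263; exp(−0.4263) = 0.6529.
C = 0.03066 × 0.6529 = 0.0200 kg/m³.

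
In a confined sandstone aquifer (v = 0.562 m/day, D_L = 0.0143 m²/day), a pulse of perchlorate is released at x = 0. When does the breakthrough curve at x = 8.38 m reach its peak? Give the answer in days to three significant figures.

For the 1D instantaneous-source solution, setting ∂C/∂t = 0 at fixed x gives v²t² + 2Dt − x² = 0, so t = (√(D² + v²x²) − D)/v².
√(D² + v²x²) = √(0.0143² + 0.562² × 8.38²) = 4.710; v² = 0.315844.
t = (4.710 − 0.0143)/0.315844 = 14.9 days (vs. the pure-advection estimate x/v = 14.9 d).

14.9 days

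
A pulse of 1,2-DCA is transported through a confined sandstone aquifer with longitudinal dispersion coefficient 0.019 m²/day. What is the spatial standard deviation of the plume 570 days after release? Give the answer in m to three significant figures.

Dispersive spreading gives a Gaussian with σ² = 2Dt; advection only shifts the center.
σ = √(2 × 0.019 × 570) = 4.65 m.

4.65 m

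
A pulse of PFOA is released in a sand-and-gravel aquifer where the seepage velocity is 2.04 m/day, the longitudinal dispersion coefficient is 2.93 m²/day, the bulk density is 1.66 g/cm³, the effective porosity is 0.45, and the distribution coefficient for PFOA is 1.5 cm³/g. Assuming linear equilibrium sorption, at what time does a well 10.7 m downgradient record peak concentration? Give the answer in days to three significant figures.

30.0 days

Retardation factor R = 1 + ρ_b·K_d/n = 1 + 1.66 × 1.5/0.45 = 6.533.
Sorption retards both mechanisms: v_R = v/R = 0.3123 m/day, D_R = D/R = 0.4485 m²/day.
Peak time from v_R²t² + 2D_R t − x² = 0: t = (√(D_R² + v_R²x²) − D_R)/v_R².
√(D_R² + v_R²x²) = √(0.4485² + 0.3123² × 10.7²) = 3.372; v_R² = 0.09753.
t = (3.372 − 0.4485)/0.09753 = 30.0 days.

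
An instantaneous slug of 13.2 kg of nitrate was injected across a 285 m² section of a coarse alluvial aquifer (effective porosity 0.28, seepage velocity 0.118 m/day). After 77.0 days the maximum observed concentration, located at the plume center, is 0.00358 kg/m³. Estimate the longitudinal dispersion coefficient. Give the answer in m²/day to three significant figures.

2.21 m²/day

At the plume center C_max = M/(n_e·A·√(4πDt)), so D = M²/(4πt·(n_e·A·C_max)²).
n_e·A·C_max = 0.28 × 285 × 0.00358 = 0.2857 kg/m.
D = 13.2²/(4π × 77.0 × 0.2857²) = 2.21 m²/day.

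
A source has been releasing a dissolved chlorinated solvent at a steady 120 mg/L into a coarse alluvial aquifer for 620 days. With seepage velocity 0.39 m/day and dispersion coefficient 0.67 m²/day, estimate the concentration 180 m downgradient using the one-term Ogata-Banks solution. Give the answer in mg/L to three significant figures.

118 mg/L

For a continuous step input, C/C₀ ≈ ½·erfc((x−vt)/(2√(Dt))).
vt = 0.39 × 620 = 241.8 m and 2√(Dt) = 2√(0.67 × 620) = 40.76 m.
Argument (x−vt)/(2√(Dt)) = (180 − 241.8)/40.76 = -1.516; ½·erfc(-1.516) = 0.9840.
C = 120 × 0.9840 = 118 mg/L.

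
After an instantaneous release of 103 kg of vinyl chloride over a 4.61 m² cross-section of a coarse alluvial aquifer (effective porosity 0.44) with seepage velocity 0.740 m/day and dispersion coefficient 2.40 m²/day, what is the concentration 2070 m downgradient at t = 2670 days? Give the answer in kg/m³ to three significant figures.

0.127 kg/m³

For an instantaneous plane source, C(x,t) = M/(n_e·A·√(4πDt)) · exp(−(x−vt)²/(4Dt)), with n_e·A the pore (flow) area.
Plume center vt = 0.740 × 2670 = 1975.8 m, so the well at 2070 m is 94.2 m downgradient of the peak.
√(4πDt) = 283.8 m, giving peak height M/(n_e·A·√(4πDt)) = 103/(0.44 × 4.61 × 283.8) = 0.1789 kg/m³.
(x−vt)²/(4Dt) = (94.2)²/(4 × 2.40 × 2670) = 0.3462; exp(−0.3462) = 0.7074.
C = 0.1789 × 0.7074 = 0.127 kg/m³.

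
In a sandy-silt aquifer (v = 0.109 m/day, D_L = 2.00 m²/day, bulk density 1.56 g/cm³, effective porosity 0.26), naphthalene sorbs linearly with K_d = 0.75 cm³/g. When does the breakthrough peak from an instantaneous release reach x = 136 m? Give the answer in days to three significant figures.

6000 days

Retardation factor R = 1 + ρ_b·K_d/n = 1 + 1.56 × 0.75/0.26 = 5.500.
Sorption retards both mechanisms: v_R = v/R = 0.01982 m/day, D_R = D/R = 0.3636 m²/day.
Peak time from v_R²t² + 2D_R t − x² = 0: t = (√(D_R² + v_R²x²) − D_R)/v_R².
√(D_R² + v_R²x²) = √(0.3636² + 0.01982² × 136²) = 2.720; v_R² = 0.0003928.
t = (2.720 − 0.3636)/0.0003928 = 6000 days.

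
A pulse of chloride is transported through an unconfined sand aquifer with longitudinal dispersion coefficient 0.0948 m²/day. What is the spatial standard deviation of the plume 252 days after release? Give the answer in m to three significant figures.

Dispersive spreading gives a Gaussian with σ² = 2Dt; advection only shifts the center.
σ = √(2 × 0.0948 × 252) = 6.91 m.

6.91 m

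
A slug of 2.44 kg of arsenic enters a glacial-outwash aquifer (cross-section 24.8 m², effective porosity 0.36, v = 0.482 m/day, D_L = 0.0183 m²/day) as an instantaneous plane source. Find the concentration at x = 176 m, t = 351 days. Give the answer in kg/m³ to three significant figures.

For an instantaneous plane source, C(x,t) = M/(n_e·A·√(4πDt)) · exp(−(x−vt)²/(4Dt)), with n_e·A the pore (flow) area.
Plume center vt = 0.482 × 351 = 169.182 m, so the well at 176 m is 6.818 m downgradient of the peak.
√(4πDt) = 8.984 m, giving peak height M/(n_e·A·√(4πDt)) = 2.44/(0.36 × 24.8 × 8.984) = 0.03042 kg/m³.
(x−vt)²/(4Dt) = (6.818)²/(4 × 0.0183 × 351) = 1.809; exp(−1.809) = 0.1638.
C = 0.03042 × 0.1638 = 0.00498 kg/m³.

0.00498 kg/m³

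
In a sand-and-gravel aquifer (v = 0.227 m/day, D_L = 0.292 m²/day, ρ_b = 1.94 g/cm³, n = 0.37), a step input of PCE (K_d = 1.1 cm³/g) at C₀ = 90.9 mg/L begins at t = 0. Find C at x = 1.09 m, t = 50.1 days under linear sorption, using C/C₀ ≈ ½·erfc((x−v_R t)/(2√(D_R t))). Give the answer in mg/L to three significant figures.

55.6 mg/L

Retardation factor R = 1 + ρ_b·K_d/n = 1 + 1.94 × 1.1/0.37 = 6.768.
Sorption retards both mechanisms: v_R = v/R = 0.03354 m/day, D_R = D/R = 0.04314 m²/day.
v_R·t = 0.03354 × 50.1 = 1.680354 m; 2√(D_R t) = 2.940 m; argument = (1.09 − 1.680354)/2.940 = -0.2008.
C = C₀ × ½·erfc(-0.2008) = 90.9 × 0.6118 = 55.6 mg/L.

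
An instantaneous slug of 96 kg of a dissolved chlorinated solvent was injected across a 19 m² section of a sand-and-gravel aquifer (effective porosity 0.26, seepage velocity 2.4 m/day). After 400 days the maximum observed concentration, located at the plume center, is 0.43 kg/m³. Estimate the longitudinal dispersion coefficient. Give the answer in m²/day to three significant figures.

At the plume center C_max = M/(n_e·A·√(4πDt)), so D = M²/(4πt·(n_e·A·C_max)²).
n_e·A·C_max = 0.26 × 19 × 0.43 = 2.124 kg/m.
D = 96²/(4π × 400 × 2.124²) = 0.406 m²/day.

0.406 m²/day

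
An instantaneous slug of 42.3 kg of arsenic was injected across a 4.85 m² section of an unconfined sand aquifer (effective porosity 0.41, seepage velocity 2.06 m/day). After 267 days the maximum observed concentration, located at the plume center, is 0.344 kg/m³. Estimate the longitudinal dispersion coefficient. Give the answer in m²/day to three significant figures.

1.14 m²/day

At the plume center C_max = M/(n_e·A·√(4πDt)), so D = M²/(4πt·(n_e·A·C_max)²).
n_e·A·C_max = 0.41 × 4.85 × 0.344 = 0.6840 kg/m.
D = 42.3²/(4π × 267 × 0.6840²) = 1.14 m²/day.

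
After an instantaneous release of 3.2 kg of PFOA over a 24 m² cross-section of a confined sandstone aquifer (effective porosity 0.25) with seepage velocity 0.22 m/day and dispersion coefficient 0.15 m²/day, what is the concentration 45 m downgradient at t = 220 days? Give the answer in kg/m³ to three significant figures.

0.0240 kg/m³

For an instantaneous plane source, C(x,t) = M/(n_e·A·√(4πDt)) · exp(−(x−vt)²/(4Dt)), with n_e·A the pore (flow) area.
Plume center vt = 0.22 × 220 = 48.4 m, so the well at 45 m is 3.4 m upgradient of the peak.
√(4πDt) = 20.36 m, giving peak height M/(n_e·A·√(4πDt)) = 3.2/(0.25 × 24 × 20.36) = 0.02620 kg/m³.
(x−vt)²/(4Dt) = (-3.4)²/(4 × 0.15 × 220) = 0.08758; exp(−0.08758) = 0.9161.
C = 0.02620 × 0.9161 = 0.0240 kg/m³.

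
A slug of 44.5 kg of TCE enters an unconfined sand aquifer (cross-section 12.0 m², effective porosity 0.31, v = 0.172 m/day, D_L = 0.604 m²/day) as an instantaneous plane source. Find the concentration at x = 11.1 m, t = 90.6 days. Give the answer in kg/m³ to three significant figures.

0.416 kg/m³

For an instantaneous plane source, C(x,t) = M/(n_e·A·√(4πDt)) · exp(−(x−vt)²/(4Dt)), with n_e·A the pore (flow) area.
Plume center vt = 0.172 × 90.6 = 15.5832 m, so the well at 11.1 m is 4.4832 m upgradient of the peak.
√(4πDt) = 26.22 m, giving peak height M/(n_e·A·√(4πDt)) = 44.5/(0.31 × 12.0 × 26.22) = 0.4562 kg/m³.
(x−vt)²/(4Dt) = (-4.4832)²/(4 × 0.604 × 90.6) = 0.09182; exp(−0.09182) = 0.9123.
C = 0.4562 × 0.9123 = 0.416 kg/m³.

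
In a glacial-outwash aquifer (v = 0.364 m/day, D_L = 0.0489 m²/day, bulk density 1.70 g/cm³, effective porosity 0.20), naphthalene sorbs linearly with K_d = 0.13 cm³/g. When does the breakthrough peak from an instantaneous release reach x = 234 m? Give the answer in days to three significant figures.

Retardation factor R = 1 + ρ_b·K_d/n = 1 + 1.70 × 0.13/0.20 = 2.105.
Sorption retards both mechanisms: v_R = v/R = 0.1729 m/day, D_R = D/R = 0.02323 m²/day.
Peak time from v_R²t² + 2D_R t − x² = 0: t = (√(D_R² + v_R²x²) − D_R)/v_R².
√(D_R² + v_R²x²) = √(0.02323² + 0.1729² × 234²) = 40.46; v_R² = 0.02989.
t = (40.46 − 0.02323)/0.02989 = 1350 days.

1350 days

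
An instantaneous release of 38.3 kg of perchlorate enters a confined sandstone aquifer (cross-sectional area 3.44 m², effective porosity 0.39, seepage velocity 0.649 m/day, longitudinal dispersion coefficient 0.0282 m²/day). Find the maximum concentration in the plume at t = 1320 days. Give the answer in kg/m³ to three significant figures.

1.32 kg/m³

The peak of an instantaneous 1D plume sits at x = vt; there the Gaussian factor is 1 and C_max = M/(n_e·A·√(4πDt)), where n_e·A is the pore area the mass is dissolved in.
√(4πDt) = √(4π × 0.0282 × 1320) = 21.63 m, so C_max = 38.3/(0.39 × 3.44 × 21.63) = 1.32 kg/m³.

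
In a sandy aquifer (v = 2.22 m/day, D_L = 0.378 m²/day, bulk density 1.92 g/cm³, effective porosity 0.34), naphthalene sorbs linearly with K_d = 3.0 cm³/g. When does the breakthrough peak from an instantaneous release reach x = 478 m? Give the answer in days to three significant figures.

Retardation factor R = 1 + ρ_b·K_d/n = 1 + 1.92 × 3.0/0.34 = 17.94.
Sorption retards both mechanisms: v_R = v/R = 0.1237 m/day, D_R = D/R = 0.02107 m²/day.
Peak time from v_R²t² + 2D_R t − x² = 0: t = (√(D_R² + v_R²x²) − D_R)/v_R².
√(D_R² + v_R²x²) = √(0.02107² + 0.1237² × 478²) = 59.13; v_R² = 0.01530.
t = (59.13 − 0.02107)/0.01530 = 3860 days.

3860 days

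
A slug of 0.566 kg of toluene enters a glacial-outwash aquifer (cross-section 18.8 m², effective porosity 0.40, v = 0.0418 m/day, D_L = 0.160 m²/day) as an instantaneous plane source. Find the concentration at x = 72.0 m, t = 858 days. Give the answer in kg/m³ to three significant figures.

For an instantaneous plane source, C(x,t) = M/(n_e·A·√(4πDt)) · exp(−(x−vt)²/(4Dt)), with n_e·A the pore (flow) area.
Plume center vt = 0.0418 × 858 = 35.8644 m, so the well at 72.0 m is 36.1356 m downgradient of the peak.
√(4πDt) = 41.53 m, giving peak height M/(n_e·A·√(4πDt)) = 0.566/(0.40 × 18.8 × 41.53) = 0.001812 kg/m³.
(x−vt)²/(4Dt) = (36.1356)²/(4 × 0.160 × 858) = 2.378; exp(−2.378) = 0.09274.
C = 0.001812 × 0.09274 = 0.000168 kg/m³.

0.000168 kg/m³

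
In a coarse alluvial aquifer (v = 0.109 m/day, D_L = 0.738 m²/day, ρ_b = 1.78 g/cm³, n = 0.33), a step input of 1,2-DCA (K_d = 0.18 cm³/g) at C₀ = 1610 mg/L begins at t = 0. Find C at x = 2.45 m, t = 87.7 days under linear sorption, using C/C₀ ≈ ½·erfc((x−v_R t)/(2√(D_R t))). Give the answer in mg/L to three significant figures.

Retardation factor R = 1 + ρ_b·K_d/n = 1 + 1.78 × 0.18/0.33 = 1.971.
Sorption retards both mechanisms: v_R = v/R = 0.05530 m/day, D_R = D/R = 0.3744 m²/day.
v_R·t = 0.05530 × 87.7 = 4.84981 m; 2√(D_R t) = 11.46 m; argument = (2.45 − 4.84981)/11.46 = -0.2094.
C = C₀ × ½·erfc(-0.2094) = 1610 × 0.6164 = 992 mg/L.

992 mg/L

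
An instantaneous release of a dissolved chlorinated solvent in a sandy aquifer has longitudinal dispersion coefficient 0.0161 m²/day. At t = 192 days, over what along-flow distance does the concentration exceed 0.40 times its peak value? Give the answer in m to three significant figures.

6.73 m

The plume is Gaussian with σ = √(2Dt) = √(2 × 0.0161 × 192) = 2.486 m.
C/C_peak = exp(−Δx²/(2σ²)) = 0.40 ⇒ Δx = σ·√(−2 ln 0.40) = 2.486 × 1.354 = 3.366 m.
Width = 2Δx = 6.73 m.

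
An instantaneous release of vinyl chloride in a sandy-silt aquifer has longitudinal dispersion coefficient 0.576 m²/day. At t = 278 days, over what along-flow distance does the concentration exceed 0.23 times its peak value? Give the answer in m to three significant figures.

61.4 m

The plume is Gaussian with σ = √(2Dt) = √(2 × 0.576 × 278) = 17.90 m.
C/C_peak = exp(−Δx²/(2σ²)) = 0.23 ⇒ Δx = σ·√(−2 ln 0.23) = 17.90 × 1.714 = 30.68 m.
Width = 2Δx = 61.4 m.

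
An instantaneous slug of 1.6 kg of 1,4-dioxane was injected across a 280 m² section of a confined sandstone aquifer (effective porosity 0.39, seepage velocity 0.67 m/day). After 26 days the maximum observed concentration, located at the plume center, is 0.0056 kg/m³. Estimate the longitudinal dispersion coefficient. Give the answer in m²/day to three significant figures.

At the plume center C_max = M/(n_e·A·√(4πDt)), so D = M²/(4πt·(n_e·A·C_max)²).
n_e·A·C_max = 0.39 × 280 × 0.0056 = 0.6115 kg/m.
D = 1.6²/(4π × 26 × 0.6115²) = 0.0210 m²/day.

0.0210 m²/day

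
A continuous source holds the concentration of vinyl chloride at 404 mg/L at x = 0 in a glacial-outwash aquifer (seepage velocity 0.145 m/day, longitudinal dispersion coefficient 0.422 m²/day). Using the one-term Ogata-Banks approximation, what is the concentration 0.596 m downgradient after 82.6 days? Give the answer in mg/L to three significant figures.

369 mg/L

For a continuous step input, C/C₀ ≈ ½·erfc((x−vt)/(2√(Dt))).
vt = 0.145 × 82.6 = 11.977 m and 2√(Dt) = 2√(0.422 × 82.6) = 11.81 m.
Argument (x−vt)/(2√(Dt)) = (0.596 − 11.977)/11.81 = -0.9637; ½·erfc(-0.9637) = 0.9135.
C = 404 × 0.9135 = 369 mg/L.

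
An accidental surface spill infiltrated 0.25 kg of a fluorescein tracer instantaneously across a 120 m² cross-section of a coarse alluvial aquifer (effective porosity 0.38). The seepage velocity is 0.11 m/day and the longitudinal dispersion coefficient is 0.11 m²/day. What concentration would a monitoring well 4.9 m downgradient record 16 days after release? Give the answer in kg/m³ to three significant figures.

0.000287 kg/m³

For an instantaneous plane source, C(x,t) = M/(n_e·A·√(4πDt)) · exp(−(x−vt)²/(4Dt)), with n_e·A the pore (flow) area.
Plume center vt = 0.11 × 16 = 1.76 m, so the well at 4.9 m is 3.14 m downgradient of the peak.
√(4πDt) = 4.703 m, giving peak height M/(n_e·A·√(4πDt)) = 0.25/(0.38 × 120 × 4.703) = 0.001166 kg/m³.
(x−vt)²/(4Dt) = (3.14)²/(4 × 0.11 × 16) = 1.401; exp(−1.401) = 0.2464.
C = 0.001166 × 0.2464 = 0.000287 kg/m³.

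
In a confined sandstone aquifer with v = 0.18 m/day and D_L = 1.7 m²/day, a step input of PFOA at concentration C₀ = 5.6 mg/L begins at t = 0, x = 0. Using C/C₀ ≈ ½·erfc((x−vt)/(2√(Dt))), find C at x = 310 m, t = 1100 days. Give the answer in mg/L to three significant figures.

0.188 mg/L

For a continuous step input, C/C₀ ≈ ½·erfc((x−vt)/(2√(Dt))).
vt = 0.18 × 1100 = 198 m and 2√(Dt) = 2√(1.7 × 1100) = 86.49 m.
Argument (x−vt)/(2√(Dt)) = (310 − 198)/86.49 = 1.295; ½·erfc(1.295) = 0.03352.
C = 5.6 × 0.03352 = 0.188 mg/L.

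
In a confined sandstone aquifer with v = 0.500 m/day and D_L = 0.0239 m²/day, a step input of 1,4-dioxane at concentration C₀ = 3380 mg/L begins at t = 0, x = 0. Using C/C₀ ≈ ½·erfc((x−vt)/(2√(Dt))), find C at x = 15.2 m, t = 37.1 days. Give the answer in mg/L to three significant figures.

For a continuous step input, C/C₀ ≈ ½·erfc((x−vt)/(2√(Dt))).
vt = 0.500 × 37.1 = 18.55 m and 2√(Dt) = 2√(0.0239 × 37.1) = 1.883 m.
Argument (x−vt)/(2√(Dt)) = (15.2 − 18.55)/1.883 = -1.779; ½·erfc(-1.779) = 0.9941.
C = 3380 × 0.9941 = 3360 mg/L.

3360 mg/L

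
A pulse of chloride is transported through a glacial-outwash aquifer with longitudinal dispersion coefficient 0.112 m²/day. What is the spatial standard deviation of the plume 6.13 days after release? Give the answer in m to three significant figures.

1.17 m

Dispersive spreading gives a Gaussian with σ² = 2Dt; advection only shifts the center.
σ = √(2 × 0.112 × 6.13) = 1.17 m.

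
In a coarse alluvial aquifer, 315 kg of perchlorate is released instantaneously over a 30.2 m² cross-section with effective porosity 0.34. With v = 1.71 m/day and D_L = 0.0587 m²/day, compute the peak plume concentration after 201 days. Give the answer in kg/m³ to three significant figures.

2.52 kg/m³

The peak of an instantaneous 1D plume sits at x = vt; there the Gaussian factor is 1 and C_max = M/(n_e·A·√(4πDt)), where n_e·A is the pore area the mass is dissolved in.
√(4πDt) = √(4π × 0.0587 × 201) = 12.18 m, so C_max = 315/(0.34 × 30.2 × 12.18) = 2.52 kg/m³.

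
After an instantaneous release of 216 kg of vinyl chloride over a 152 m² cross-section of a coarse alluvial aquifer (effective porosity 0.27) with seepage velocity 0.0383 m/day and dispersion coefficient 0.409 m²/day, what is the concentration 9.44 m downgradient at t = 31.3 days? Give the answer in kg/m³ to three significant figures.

0.110 kg/m³

For an instantaneous plane source, C(x,t) = M/(n_e·A·√(4πDt)) · exp(−(x−vt)²/(4Dt)), with n_e·A the pore (flow) area.
Plume center vt = 0.0383 × 31.3 = 1.19879 m, so the well at 9.44 m is 8.24121 m downgradient of the peak.
√(4πDt) = 12.68 m, giving peak height M/(n_e·A·√(4πDt)) = 216/(0.27 × 152 × 12.68) = 0.4151 kg/m³.
(x−vt)²/(4Dt) = (8.24121)²/(4 × 0.409 × 31.3) = 1.326; exp(−1.326) = 0.2655.
C = 0.4151 × 0.2655 = 0.110 kg/m³.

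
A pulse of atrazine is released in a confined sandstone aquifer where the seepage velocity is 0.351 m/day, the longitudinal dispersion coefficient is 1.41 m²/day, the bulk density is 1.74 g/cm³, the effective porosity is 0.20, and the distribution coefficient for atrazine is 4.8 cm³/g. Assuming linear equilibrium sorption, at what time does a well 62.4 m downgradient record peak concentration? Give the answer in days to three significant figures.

Retardation factor R = 1 + ρ_b·K_d/n = 1 + 1.74 × 4.8/0.20 = 42.76.
Sorption retards both mechanisms: v_R = v/R = 0.008209 m/day, D_R = D/R = 0.03297 m²/day.
Peak time from v_R²t² + 2D_R t − x² = 0: t = (√(D_R² + v_R²x²) − D_R)/v_R².
√(D_R² + v_R²x²) = √(0.03297² + 0.008209² × 62.4²) = 0.5133; v_R² = 6.739e-05.
t = (0.5133 − 0.03297)/6.739e-05 = 7130 days.

7130 days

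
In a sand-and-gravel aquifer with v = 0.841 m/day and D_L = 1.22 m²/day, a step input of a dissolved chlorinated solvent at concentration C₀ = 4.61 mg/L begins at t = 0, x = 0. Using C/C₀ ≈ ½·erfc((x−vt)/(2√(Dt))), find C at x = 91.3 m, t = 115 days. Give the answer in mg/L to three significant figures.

2.89 mg/L

For a continuous step input, C/C₀ ≈ ½·erfc((x−vt)/(2√(Dt))).
vt = 0.841 × 115 = 96.715 m and 2√(Dt) = 2√(1.22 × 115) = 23.69 m.
Argument (x−vt)/(2√(Dt)) = (91.3 − 96.715)/23.69 = -0.2286; ½·erfc(-0.2286) = 0.6268.
C = 4.61 × 0.6268 = 2.89 mg/L.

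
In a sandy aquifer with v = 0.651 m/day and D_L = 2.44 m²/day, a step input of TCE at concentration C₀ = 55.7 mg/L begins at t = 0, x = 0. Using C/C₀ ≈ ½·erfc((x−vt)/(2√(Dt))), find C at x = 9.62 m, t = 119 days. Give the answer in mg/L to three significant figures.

For a continuous step input, C/C₀ ≈ ½·erfc((x−vt)/(2√(Dt))).
vt = 0.651 × 119 = 77.469 m and 2√(Dt) = 2√(2.44 × 119) = 34.08 m.
Argument (x−vt)/(2√(Dt)) = (9.62 − 77.469)/34.08 = -1.991; ½·erfc(-1.991) = 0.9976.
C = 55.7 × 0.9976 = 55.6 mg/L.

55.6 mg/L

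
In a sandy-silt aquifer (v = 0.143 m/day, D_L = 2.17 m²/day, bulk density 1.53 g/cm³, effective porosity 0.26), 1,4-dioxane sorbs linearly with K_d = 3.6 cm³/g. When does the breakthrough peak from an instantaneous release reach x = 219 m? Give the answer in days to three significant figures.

31700 days

Retardation factor R = 1 + ρ_b·K_d/n = 1 + 1.53 × 3.6/0.26 = 22.18.
Sorption retards both mechanisms: v_R = v/R = 0.006447 m/day, D_R = D/R = 0.09784 m²/day.
Peak time from v_R²t² + 2D_R t − x² = 0: t = (√(D_R² + v_R²x²) − D_R)/v_R².
√(D_R² + v_R²x²) = √(0.09784² + 0.006447² × 219²) = 1.415; v_R² = 4.156e-05.
t = (1.415 − 0.09784)/4.156e-05 = 31700 days.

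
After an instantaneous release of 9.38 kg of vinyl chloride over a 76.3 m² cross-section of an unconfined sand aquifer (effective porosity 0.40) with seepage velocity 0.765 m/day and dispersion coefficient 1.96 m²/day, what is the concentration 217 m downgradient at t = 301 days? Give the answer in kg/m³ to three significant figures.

For an instantaneous plane source, C(x,t) = M/(n_e·A·√(4πDt)) · exp(−(x−vt)²/(4Dt)), with n_e·A the pore (flow) area.
Plume center vt = 0.765 × 301 = 230.265 m, so the well at 217 m is 13.265 m upgradient of the peak.
√(4πDt) = 86.10 m, giving peak height M/(n_e·A·√(4πDt)) = 9.38/(0.40 × 76.3 × 86.10) = 0.003570 kg/m³.
(x−vt)²/(4Dt) = (-13.265)²/(4 × 1.96 × 301) = 0.07456; exp(−0.07456) = 0.9282.
C = 0.003570 × 0.9282 = 0.00331 kg/m³.

0.00331 kg/m³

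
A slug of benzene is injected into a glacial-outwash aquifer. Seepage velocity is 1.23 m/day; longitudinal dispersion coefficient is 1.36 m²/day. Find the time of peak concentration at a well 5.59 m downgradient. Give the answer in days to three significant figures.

For the 1D instantaneous-source solution, setting ∂C/∂t = 0 at fixed x gives v²t² + 2Dt − x² = 0, so t = (√(D² + v²x²) − D)/v².
√(D² + v²x²) = √(1.36² + 1.23² × 5.59²) = 7.009; v² = 1.5129.
t = (7.009 − 1.36)/1.5129 = 3.73 days (vs. the pure-advection estimate x/v = 4.54 d).

3.73 days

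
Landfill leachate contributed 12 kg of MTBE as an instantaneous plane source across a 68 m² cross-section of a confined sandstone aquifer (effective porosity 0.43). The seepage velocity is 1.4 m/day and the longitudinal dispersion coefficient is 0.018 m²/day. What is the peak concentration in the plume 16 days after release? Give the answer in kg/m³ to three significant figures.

0.216 kg/m³

The peak of an instantaneous 1D plume sits at x = vt; there the Gaussian factor is 1 and C_max = M/(n_e·A·√(4πDt)), where n_e·A is the pore area the mass is dissolved in.
√(4πDt) = √(4π × 0.018 × 16) = 1.902 m, so C_max = 12/(0.43 × 68 × 1.902) = 0.216 kg/m³.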